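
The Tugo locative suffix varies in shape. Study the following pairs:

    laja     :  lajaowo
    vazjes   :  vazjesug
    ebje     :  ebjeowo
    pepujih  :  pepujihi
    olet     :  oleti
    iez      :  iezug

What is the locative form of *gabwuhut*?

The pattern is sibilance of the final sound: -ug when the stem ends in a sibilant (*vazjes*, *iez*); -i when the stem ends in a non-sibilant consonant (*pepujih*, *olet*); -owo when the stem ends in a vowel (*laja*, *ebje*).
The final sound of *gabwuhut* is /t/, which is a non-sibilant consonant, so the suffix is -i, giving *gabwuhuti*.

gabwuhuti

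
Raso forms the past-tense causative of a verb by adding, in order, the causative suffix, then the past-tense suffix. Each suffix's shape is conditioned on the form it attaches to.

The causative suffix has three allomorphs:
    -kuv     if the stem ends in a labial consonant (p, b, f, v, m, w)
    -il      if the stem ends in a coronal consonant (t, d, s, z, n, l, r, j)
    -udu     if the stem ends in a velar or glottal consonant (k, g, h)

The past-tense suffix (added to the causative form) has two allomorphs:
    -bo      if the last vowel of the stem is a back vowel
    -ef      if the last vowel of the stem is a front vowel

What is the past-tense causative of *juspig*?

*juspig* — final consonant /g/ (velar/glottal) → -udu → *juspigudu*.
The last vowel of the causative form *juspigudu* is /u/, which is a back vowel, so the past-tense suffix is -bo, giving *juspigudubo*.

juspigudubo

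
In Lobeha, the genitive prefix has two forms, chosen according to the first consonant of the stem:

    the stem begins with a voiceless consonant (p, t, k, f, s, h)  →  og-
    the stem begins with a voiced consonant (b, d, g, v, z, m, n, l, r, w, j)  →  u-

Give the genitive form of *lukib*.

The first consonant of *lukib* is /l/, which is voiced, so the prefix is u-, giving *ulukib*.

ulukib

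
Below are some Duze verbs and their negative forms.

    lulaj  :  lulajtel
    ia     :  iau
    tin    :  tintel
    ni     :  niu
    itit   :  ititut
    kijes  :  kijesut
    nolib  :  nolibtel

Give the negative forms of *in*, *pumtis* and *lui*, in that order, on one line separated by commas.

intel, pumtisut, luiu

The suffix is conditioned by the final sound: -ut when the stem ends in a voiceless consonant (*itit*, *kijes*); -tel when the stem ends in a voiced consonant (*lulaj*, *tin*, *nolib*); -u when the stem ends in a vowel (*ia*, *ni*).
*in* — final sound /n/ (a voiced consonant) → -tel → *intel*.
*pumtis*: final sound = /s/, a voiceless consonant → -ut → *pumtisut*.
*lui* — final sound /i/ (a vowel) → -u → *luiu*.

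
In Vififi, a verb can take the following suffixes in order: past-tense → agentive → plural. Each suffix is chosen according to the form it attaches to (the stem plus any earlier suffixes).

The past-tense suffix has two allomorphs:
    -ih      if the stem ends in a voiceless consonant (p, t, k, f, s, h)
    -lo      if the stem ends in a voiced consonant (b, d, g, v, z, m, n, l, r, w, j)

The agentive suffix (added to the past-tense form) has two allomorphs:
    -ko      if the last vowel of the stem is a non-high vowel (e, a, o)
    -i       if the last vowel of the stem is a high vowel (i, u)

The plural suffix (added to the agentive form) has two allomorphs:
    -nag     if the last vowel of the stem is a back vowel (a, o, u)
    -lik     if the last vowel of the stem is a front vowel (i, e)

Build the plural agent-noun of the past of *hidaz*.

*hidaz*: final consonant = /z/, voiced → -lo → *hidazlo*.
The past-tense form *hidazlo*: last vowel = /o/, a non-high vowel → -ko → *hidazloko*.
The agentive form *hidazloko*: last vowel = /o/, a back vowel → -nag → *hidazlokonag*.

hidazlokonag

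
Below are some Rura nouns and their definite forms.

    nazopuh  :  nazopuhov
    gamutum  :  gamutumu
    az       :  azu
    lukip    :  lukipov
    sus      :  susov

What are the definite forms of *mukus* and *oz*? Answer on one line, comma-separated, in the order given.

The alternation tracks the final consonant of the stem — -ov when the stem ends in a voiceless consonant (*nazopuh*, *lukip*, *sus*); -u when the stem ends in a voiced consonant (*gamutum*, *az*).
*mukus*: final consonant = /s/, voiceless → -ov → *mukusov*.
*oz*: final consonant = /z/, voiced → -u → *ozu*.

mukusov, ozu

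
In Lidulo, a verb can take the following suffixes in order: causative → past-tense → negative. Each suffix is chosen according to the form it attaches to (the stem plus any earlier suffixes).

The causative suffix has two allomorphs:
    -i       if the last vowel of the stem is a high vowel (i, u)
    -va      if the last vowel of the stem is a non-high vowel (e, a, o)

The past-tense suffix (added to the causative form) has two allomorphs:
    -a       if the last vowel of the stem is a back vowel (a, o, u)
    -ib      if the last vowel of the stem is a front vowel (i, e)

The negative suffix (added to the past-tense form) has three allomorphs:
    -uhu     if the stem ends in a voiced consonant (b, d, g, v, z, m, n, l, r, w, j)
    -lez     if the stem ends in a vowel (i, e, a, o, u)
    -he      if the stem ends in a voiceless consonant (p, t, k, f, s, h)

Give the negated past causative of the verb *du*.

*du* — last vowel /u/ (a high vowel) → -i → *dui*.
The causative form *dui*: last vowel = /i/, a front vowel → -ib → *duiib*.
The final sound of the past-tense form *duiib* is /b/, which is a voiced consonant, so the negative suffix is -uhu, giving *duiibuhu*.

duiibuhu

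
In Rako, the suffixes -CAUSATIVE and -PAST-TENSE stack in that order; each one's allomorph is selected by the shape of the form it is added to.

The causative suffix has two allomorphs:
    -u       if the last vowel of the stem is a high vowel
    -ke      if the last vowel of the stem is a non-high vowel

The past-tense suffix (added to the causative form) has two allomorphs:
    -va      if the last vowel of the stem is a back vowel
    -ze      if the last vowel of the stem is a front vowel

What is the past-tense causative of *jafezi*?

*jafezi* — last vowel /i/ (a high vowel) → -u → *jafeziu*.
The causative form *jafeziu*: last vowel = /u/, a back vowel → -va → *jafeziuva*.

jafeziuva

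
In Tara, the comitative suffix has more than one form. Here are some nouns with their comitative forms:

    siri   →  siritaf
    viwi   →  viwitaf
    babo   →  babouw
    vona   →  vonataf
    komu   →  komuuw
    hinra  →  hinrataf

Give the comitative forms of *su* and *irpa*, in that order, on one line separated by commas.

suuw, irpataf

The suffix is conditioned by the last vowel: -uw when the last vowel of the stem is a rounded vowel (*babo*, *komu*); -taf when the last vowel of the stem is an unrounded vowel (*siri*, *viwi*, *vona*, *hinra*).
Since the last vowel of *su* is /u/ (a rounded vowel), it takes -uw, giving *suuw*.
Since the last vowel of *irpa* is /a/ (an unrounded vowel), it takes -taf, giving *irpataf*.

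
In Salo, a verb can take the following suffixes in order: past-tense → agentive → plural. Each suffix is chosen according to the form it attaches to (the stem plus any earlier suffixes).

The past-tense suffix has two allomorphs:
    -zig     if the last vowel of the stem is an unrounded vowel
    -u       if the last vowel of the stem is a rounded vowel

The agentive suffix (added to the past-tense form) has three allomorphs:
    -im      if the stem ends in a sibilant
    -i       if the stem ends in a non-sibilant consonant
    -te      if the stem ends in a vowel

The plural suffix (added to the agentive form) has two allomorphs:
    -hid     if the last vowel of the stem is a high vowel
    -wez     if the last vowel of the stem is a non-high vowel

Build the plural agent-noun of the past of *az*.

azzigihid

The last vowel of *az* is /a/, which is an unrounded vowel, so the past-tense suffix is -zig, giving *azzig*.
Since the final sound of the past-tense form *azzig* is /g/ (a non-sibilant consonant), it takes -i, giving *azzigi*.
The agentive form *azzigi* — last vowel /i/ (a high vowel) → -hid → *azzigihid*.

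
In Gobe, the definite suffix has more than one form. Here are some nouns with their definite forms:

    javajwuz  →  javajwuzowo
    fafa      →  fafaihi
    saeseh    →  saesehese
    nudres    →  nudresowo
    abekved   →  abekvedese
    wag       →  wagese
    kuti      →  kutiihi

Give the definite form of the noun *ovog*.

ovogese

The suffix is conditioned by the final sound: -owo when the stem ends in a sibilant (*javajwuz*, *nudres*); -ese when the stem ends in a non-sibilant consonant (*saeseh*, *abekved*, *wag*); -ihi when the stem ends in a vowel (*fafa*, *kuti*).
*ovog* — final sound /g/ (a non-sibilant consonant) → -ese → *ovogese*.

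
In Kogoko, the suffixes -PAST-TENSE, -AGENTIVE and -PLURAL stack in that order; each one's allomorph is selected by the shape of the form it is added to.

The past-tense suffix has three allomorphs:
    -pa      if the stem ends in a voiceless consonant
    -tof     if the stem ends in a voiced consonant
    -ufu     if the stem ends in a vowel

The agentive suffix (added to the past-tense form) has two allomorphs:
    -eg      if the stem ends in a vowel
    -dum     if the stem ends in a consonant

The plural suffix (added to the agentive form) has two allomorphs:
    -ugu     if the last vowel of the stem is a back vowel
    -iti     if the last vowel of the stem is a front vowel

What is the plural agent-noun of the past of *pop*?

poppaegiti

*pop* — final sound /p/ (a voiceless consonant) → -pa → *poppa*.
The final sound of the past-tense form *poppa* is /a/, which is a vowel, so the agentive suffix is -eg, giving *poppaeg*.
The agentive form *poppaeg*: last vowel = /e/, a front vowel → -iti → *poppaegiti*.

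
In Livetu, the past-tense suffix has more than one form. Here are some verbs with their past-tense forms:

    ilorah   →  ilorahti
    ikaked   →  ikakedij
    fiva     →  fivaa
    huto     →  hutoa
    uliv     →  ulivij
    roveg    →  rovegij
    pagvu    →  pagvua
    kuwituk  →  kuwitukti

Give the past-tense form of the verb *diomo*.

The suffix is conditioned by the final sound: -ti when the stem ends in a voiceless consonant (*ilorah*, *kuwituk*); -ij when the stem ends in a voiced consonant (*ikaked*, *uliv*, *roveg*); -a when the stem ends in a vowel (*fiva*, *huto*, *pagvu*).
Since the final sound of *diomo* is /o/ (a vowel), it takes -a, giving *diomoa*.

diomoa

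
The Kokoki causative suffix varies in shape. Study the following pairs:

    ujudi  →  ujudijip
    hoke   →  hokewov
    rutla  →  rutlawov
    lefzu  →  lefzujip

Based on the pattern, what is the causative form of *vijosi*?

Looking at the last vowel of each stem: -jip when the last vowel of the stem is a high vowel (*ujudi*, *lefzu*); -wov when the last vowel of the stem is a non-high vowel (*hoke*, *rutla*).
The last vowel of *vijosi* is /i/, which is a high vowel, so the suffix is -jip, giving *vijosijip*.

vijosijip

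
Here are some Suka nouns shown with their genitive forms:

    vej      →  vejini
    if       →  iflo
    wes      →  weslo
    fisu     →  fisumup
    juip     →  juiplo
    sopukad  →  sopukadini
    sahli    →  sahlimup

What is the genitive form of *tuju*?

The alternation tracks the final sound of the stem — -lo when the stem ends in a voiceless consonant (*if*, *wes*, *juip*); -ini when the stem ends in a voiced consonant (*vej*, *sopukad*); -mup when the stem ends in a vowel (*fisu*, *sahli*).
*tuju* — final sound /u/ (a vowel) → -mup → *tujumup*.

tujumup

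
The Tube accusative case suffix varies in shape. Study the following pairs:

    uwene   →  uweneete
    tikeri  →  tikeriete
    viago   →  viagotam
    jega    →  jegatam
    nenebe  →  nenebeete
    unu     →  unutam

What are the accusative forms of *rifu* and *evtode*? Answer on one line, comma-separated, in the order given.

The alternation tracks the last vowel of the stem — -ete when the last vowel of the stem is a front vowel (*uwene*, *tikeri*, *nenebe*); -tam when the last vowel of the stem is a back vowel (*viago*, *jega*, *unu*).
Since the last vowel of *rifu* is /u/ (a back vowel), it takes -tam, giving *rifutam*.
The last vowel of *evtode* is /e/, which is a front vowel, so the suffix is -ete, giving *evtodeete*.

rifutam, evtodeete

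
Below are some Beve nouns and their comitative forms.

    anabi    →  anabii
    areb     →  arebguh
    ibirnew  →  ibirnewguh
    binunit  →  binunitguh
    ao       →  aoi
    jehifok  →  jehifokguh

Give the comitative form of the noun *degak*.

degakguh

The pattern is consonant vs. vowel: -guh when the stem ends in a consonant (*areb*, *ibirnew*, *binunit*, *jehifok*); -i when the stem ends in a vowel (*anabi*, *ao*).
*degak*: final sound = /k/, a consonant → -guh → *degakguh*.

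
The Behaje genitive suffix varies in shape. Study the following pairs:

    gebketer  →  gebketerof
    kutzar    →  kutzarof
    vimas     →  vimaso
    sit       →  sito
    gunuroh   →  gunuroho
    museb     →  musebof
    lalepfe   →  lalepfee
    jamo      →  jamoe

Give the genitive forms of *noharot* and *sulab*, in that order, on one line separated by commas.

noharoto, sulabof

The alternation tracks the final sound of the stem — -o when the stem ends in a voiceless consonant (*vimas*, *sit*, *gunuroh*); -of when the stem ends in a voiced consonant (*gebketer*, *kutzar*, *museb*); -e when the stem ends in a vowel (*lalepfe*, *jamo*).
*noharot*: final sound = /t/, a voiceless consonant → -o → *noharoto*.
Since the final sound of *sulab* is /b/ (a voiced consonant), it takes -of, giving *sulabof*.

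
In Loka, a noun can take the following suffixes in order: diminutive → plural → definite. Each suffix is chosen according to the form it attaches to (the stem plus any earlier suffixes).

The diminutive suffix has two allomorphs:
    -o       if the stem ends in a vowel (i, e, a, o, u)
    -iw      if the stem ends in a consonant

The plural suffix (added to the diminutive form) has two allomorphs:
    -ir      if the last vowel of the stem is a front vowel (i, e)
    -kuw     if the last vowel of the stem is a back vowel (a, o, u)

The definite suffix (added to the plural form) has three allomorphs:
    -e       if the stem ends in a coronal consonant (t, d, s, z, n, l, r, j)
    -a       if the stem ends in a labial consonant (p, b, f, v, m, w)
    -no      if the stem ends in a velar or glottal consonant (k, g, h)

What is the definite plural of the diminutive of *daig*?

Since the final sound of *daig* is /g/ (a consonant), it takes -iw, giving *daigiw*.
The last vowel of the diminutive form *daigiw* is /i/, which is a front vowel, so the plural suffix is -ir, giving *daigiwir*.
The final consonant of the plural form *daigiwir* is /r/, which is coronal, so the definite suffix is -e, giving *daigiwire*.

daigiwire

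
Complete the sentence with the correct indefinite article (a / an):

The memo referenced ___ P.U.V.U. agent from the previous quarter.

a

The indefinite article is chosen by the initial *sound* of the following word, not its spelling.
The initialism *P.U.V.U.* is read letter by letter; the first letter, P, is pronounced /piː/, which begins with a consonant sound.
So the article is *a*: The memo referenced a P.U.V.U. agent from the previous quarter.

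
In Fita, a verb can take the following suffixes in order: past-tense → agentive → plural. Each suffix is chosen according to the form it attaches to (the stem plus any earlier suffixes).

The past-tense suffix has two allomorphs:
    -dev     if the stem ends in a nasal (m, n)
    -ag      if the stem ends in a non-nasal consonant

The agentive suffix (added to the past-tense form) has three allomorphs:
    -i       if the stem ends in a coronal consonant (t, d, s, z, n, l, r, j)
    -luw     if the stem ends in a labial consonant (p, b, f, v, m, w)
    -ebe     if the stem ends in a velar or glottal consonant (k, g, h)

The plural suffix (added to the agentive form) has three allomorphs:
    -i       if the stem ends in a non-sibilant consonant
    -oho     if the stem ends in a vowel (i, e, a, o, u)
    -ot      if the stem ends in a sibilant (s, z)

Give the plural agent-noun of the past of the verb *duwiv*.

*duwiv*: final consonant = /v/, non-nasal → -ag → *duwivag*.
Since the final consonant of the past-tense form *duwivag* is /g/ (velar/glottal), it takes -ebe, giving *duwivagebe*.
The agentive form *duwivagebe*: final sound = /e/, a vowel → -oho → *duwivagebeoho*.

duwivagebeoho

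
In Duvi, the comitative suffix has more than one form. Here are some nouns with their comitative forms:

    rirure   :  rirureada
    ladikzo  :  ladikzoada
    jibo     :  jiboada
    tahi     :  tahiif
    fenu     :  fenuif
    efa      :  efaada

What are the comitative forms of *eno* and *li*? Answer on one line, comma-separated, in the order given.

The pattern is height harmony: -if when the last vowel of the stem is a high vowel (*tahi*, *fenu*); -ada when the last vowel of the stem is a non-high vowel (*rirure*, *ladikzo*, *jibo*, *efa*).
*eno* — last vowel /o/ (a non-high vowel) → -ada → *enoada*.
*li*: last vowel = /i/, a high vowel → -if → *liif*.

enoada, liif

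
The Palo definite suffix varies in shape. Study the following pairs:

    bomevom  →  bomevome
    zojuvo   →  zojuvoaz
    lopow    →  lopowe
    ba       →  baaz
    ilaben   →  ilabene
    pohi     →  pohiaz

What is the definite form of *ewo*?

The pattern is consonant vs. vowel: -e when the stem ends in a consonant (*bomevom*, *lopow*, *ilaben*); -az when the stem ends in a vowel (*zojuvo*, *ba*, *pohi*).
*ewo*: final sound = /o/, a vowel → -az → *ewoaz*.

ewoaz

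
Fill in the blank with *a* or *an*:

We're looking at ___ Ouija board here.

The indefinite article is chosen by the initial *sound* of the following word, not its spelling.
*Ouija* begins with the sound /wiː/ (pronounced /ˈwiːdʒə/) — a consonant sound.
So the article is *a*: We're looking at a Ouija board here.

a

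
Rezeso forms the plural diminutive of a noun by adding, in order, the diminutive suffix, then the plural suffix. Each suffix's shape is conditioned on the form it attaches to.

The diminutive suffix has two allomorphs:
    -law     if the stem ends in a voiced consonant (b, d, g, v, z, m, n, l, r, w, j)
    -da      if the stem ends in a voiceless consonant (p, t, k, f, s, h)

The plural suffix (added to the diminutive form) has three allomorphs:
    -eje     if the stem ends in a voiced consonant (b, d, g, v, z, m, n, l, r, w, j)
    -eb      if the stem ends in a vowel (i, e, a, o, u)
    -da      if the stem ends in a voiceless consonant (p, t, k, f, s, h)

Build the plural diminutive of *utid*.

Since the final consonant of *utid* is /d/ (voiced), it takes -law, giving *utidlaw*.
The final sound of the diminutive form *utidlaw* is /w/, which is a voiced consonant, so the plural suffix is -eje, giving *utidlaweje*.

utidlaweje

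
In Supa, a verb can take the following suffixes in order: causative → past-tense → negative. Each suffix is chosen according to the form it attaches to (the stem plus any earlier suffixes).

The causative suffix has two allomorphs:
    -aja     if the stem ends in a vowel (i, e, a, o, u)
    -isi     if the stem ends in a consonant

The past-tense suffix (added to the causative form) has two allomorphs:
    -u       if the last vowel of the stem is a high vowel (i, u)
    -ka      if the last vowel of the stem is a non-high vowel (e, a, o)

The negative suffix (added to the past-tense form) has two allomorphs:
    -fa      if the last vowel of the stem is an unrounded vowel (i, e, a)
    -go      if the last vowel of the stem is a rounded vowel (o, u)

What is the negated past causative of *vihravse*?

vihravseajakafa

The final sound of *vihravse* is /e/, which is a vowel, so the causative suffix is -aja, giving *vihravseaja*.
The causative form *vihravseaja* — last vowel /a/ (a non-high vowel) → -ka → *vihravseajaka*.
The last vowel of the past-tense form *vihravseajaka* is /a/, which is an unrounded vowel, so the negative suffix is -fa, giving *vihravseajakafa*.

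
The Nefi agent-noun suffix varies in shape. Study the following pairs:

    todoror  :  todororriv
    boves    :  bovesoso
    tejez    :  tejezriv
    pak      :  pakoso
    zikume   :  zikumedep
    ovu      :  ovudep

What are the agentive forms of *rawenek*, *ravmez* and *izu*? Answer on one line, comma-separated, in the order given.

Looking at the final sound of each stem: -oso when the stem ends in a voiceless consonant (*boves*, *pak*); -riv when the stem ends in a voiced consonant (*todoror*, *tejez*); -dep when the stem ends in a vowel (*zikume*, *ovu*).
Since the final sound of *rawenek* is /k/ (a voiceless consonant), it takes -oso, giving *rawenekoso*.
*ravmez* — final sound /z/ (a voiced consonant) → -riv → *ravmezriv*.
*izu*: final sound = /u/, a vowel → -dep → *izudep*.

rawenekoso, ravmezriv, izudep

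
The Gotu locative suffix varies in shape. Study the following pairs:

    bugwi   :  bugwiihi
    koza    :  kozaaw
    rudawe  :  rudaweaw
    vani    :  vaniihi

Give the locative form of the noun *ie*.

ieaw

The suffix is conditioned by the last vowel: -ihi when the last vowel of the stem is a high vowel (*bugwi*, *vani*); -aw when the last vowel of the stem is a non-high vowel (*koza*, *rudawe*).
*ie*: last vowel = /e/, a non-high vowel → -aw → *ieaw*.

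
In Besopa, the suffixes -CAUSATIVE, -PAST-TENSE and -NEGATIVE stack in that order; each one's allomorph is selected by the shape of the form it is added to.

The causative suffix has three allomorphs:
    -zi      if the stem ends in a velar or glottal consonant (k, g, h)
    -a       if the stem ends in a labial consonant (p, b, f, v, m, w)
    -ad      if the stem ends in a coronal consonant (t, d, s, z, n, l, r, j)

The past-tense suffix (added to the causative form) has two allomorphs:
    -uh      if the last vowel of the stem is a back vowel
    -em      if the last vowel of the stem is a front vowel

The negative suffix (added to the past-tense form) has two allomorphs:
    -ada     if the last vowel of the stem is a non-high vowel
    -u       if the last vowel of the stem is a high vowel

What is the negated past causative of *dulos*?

Since the final consonant of *dulos* is /s/ (coronal), it takes -ad, giving *dulosad*.
The causative form *dulosad*: last vowel = /a/, a back vowel → -uh → *dulosaduh*.
The last vowel of the past-tense form *dulosaduh* is /u/, which is a high vowel, so the negative suffix is -u, giving *dulosaduhu*.

dulosaduhu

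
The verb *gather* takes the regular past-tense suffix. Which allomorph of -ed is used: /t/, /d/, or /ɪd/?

The stem *gather* ends in a voiced sound other than /d/.
The -ed suffix is realized as /ɪd/ after /t, d/; as /t/ after other voiceless consonants; and as /d/ after other voiced sounds.
So -ed on *gather* is pronounced /d/.

/d/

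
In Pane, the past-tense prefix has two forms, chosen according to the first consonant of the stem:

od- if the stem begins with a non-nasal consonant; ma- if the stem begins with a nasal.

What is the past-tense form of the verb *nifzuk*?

manifzuk

The first consonant of *nifzuk* is /n/, which is a nasal, so the prefix is ma-, giving *manifzuk*.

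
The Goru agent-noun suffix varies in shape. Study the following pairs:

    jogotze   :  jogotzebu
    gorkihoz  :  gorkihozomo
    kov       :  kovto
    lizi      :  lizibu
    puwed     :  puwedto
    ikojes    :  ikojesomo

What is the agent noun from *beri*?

Looking at the final sound of each stem: -omo when the stem ends in a sibilant (*gorkihoz*, *ikojes*); -to when the stem ends in a non-sibilant consonant (*kov*, *puwed*); -bu when the stem ends in a vowel (*jogotze*, *lizi*).
The final sound of *beri* is /i/, which is a vowel, so the suffix is -bu, giving *beribu*.

beribu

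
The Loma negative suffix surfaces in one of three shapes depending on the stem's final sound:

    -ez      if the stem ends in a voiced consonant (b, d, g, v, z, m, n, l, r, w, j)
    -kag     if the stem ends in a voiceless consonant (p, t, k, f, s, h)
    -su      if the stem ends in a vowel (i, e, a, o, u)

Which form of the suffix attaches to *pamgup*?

-kag

The final sound of *pamgup* is /p/, which is a voiceless consonant, so the suffix is -kag.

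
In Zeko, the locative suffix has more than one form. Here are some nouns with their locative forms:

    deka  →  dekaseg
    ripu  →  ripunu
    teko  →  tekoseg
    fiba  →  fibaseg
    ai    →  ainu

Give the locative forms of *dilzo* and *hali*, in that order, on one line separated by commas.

dilzoseg, halinu

The pattern is height harmony: -nu when the last vowel of the stem is a high vowel (*ripu*, *ai*); -seg when the last vowel of the stem is a non-high vowel (*deka*, *teko*, *fiba*).
The last vowel of *dilzo* is /o/, which is a non-high vowel, so the suffix is -seg, giving *dilzoseg*.
The last vowel of *hali* is /i/, which is a high vowel, so the suffix is -nu, giving *halinu*.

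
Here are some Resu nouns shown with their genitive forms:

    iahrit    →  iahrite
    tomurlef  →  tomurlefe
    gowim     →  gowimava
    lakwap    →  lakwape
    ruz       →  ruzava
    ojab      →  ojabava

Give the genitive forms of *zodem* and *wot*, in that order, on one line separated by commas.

zodemava, wote

The suffix is conditioned by the final consonant: -e when the stem ends in a voiceless consonant (*iahrit*, *tomurlef*, *lakwap*); -ava when the stem ends in a voiced consonant (*gowim*, *ruz*, *ojab*).
The final consonant of *zodem* is /m/, which is voiced, so the suffix is -ava, giving *zodemava*.
*wot* — final consonant /t/ (voiceless) → -e → *wote*.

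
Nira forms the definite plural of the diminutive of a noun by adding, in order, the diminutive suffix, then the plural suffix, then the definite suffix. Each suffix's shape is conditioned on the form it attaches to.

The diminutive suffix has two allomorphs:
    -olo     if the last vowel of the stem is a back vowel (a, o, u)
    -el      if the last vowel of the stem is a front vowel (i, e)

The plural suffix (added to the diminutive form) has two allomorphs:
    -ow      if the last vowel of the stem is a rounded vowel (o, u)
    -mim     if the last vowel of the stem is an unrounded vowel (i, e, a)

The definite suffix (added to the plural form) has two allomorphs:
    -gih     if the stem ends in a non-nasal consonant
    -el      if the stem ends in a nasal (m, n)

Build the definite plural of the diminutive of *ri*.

rielmimel

*ri* — last vowel /i/ (a front vowel) → -el → *riel*.
The diminutive form *riel* — last vowel /e/ (an unrounded vowel) → -mim → *rielmim*.
The plural form *rielmim*: final consonant = /m/, a nasal → -el → *rielmimel*.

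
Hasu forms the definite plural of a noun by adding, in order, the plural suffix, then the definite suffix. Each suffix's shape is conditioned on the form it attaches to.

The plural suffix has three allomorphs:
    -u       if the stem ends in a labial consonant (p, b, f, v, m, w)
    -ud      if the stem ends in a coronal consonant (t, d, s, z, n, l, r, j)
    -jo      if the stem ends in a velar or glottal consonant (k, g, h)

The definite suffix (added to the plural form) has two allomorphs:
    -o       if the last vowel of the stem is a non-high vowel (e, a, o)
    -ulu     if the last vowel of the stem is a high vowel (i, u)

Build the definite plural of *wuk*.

The final consonant of *wuk* is /k/, which is velar/glottal, so the plural suffix is -jo, giving *wukjo*.
The plural form *wukjo* — last vowel /o/ (a non-high vowel) → -o → *wukjoo*.

wukjoo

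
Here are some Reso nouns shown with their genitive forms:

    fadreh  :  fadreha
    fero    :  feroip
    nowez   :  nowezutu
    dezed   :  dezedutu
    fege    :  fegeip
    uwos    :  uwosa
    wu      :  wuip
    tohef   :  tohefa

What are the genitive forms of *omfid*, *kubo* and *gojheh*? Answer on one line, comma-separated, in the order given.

Looking at the final sound of each stem: -a when the stem ends in a voiceless consonant (*fadreh*, *uwos*, *tohef*); -utu when the stem ends in a voiced consonant (*nowez*, *dezed*); -ip when the stem ends in a vowel (*fero*, *fege*, *wu*).
Since the final sound of *omfid* is /d/ (a voiced consonant), it takes -utu, giving *omfidutu*.
*kubo*: final sound = /o/, a vowel → -ip → *kuboip*.
The final sound of *gojheh* is /h/, which is a voiceless consonant, so the suffix is -a, giving *gojheha*.

omfidutu, kuboip, gojheha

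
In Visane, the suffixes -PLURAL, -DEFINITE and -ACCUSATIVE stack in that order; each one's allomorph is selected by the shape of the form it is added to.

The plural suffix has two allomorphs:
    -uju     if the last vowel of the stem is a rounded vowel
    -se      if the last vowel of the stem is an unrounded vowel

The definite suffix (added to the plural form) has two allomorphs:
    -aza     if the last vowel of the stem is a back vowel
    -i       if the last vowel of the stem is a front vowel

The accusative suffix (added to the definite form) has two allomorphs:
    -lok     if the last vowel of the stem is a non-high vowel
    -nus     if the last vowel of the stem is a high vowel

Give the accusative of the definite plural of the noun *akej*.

akejseinus

Since the last vowel of *akej* is /e/ (an unrounded vowel), it takes -se, giving *akejse*.
The plural form *akejse*: last vowel = /e/, a front vowel → -i → *akejsei*.
Since the last vowel of the definite form *akejsei* is /i/ (a high vowel), it takes -nus, giving *akejseinus*.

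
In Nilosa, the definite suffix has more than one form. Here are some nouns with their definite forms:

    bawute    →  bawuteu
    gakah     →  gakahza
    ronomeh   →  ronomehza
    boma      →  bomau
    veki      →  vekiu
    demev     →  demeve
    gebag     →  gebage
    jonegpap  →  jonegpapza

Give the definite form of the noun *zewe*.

zeweu

The pattern is voicing of the final sound: -za when the stem ends in a voiceless consonant (*gakah*, *ronomeh*, *jonegpap*); -e when the stem ends in a voiced consonant (*demev*, *gebag*); -u when the stem ends in a vowel (*bawute*, *boma*, *veki*).
The final sound of *zewe* is /e/, which is a vowel, so the suffix is -u, giving *zeweu*.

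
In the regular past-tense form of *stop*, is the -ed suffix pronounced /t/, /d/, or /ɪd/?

/t/

The stem *stop* ends in a voiceless consonant other than /t/.
The -ed suffix is realized as /ɪd/ after /t, d/; as /t/ after other voiceless consonants; and as /d/ after other voiced sounds.
So -ed on *stop* is pronounced /t/.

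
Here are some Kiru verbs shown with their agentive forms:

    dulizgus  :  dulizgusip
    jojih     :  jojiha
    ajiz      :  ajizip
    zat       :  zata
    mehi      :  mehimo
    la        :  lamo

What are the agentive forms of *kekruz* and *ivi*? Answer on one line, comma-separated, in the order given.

kekruzip, ivimo

The alternation tracks the final sound of the stem — -ip when the stem ends in a sibilant (*dulizgus*, *ajiz*); -a when the stem ends in a non-sibilant consonant (*jojih*, *zat*); -mo when the stem ends in a vowel (*mehi*, *la*).
Since the final sound of *kekruz* is /z/ (a sibilant), it takes -ip, giving *kekruzip*.
*ivi* — final sound /i/ (a vowel) → -mo → *ivimo*.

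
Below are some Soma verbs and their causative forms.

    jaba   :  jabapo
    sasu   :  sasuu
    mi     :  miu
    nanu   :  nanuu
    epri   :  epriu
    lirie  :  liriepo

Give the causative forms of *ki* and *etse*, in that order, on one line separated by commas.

kiu, etsepo

The pattern is height harmony: -u when the last vowel of the stem is a high vowel (*sasu*, *mi*, *nanu*, *epri*); -po when the last vowel of the stem is a non-high vowel (*jaba*, *lirie*).
Since the last vowel of *ki* is /i/ (a high vowel), it takes -u, giving *kiu*.
*etse*: last vowel = /e/, a non-high vowel → -po → *etsepo*.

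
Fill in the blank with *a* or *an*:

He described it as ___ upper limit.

an

The indefinite article is chosen by the initial *sound* of the following word, not its spelling.
*upper* begins with the sound /ʌ/ (u pronounced /ʌ/) — a vowel sound.
So the article is *an*: He described it as an upper limit.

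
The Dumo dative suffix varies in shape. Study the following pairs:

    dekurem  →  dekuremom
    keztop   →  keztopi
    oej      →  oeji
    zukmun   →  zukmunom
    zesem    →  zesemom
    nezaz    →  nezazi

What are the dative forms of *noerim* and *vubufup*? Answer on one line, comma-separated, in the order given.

The pattern is nasality of the final consonant: -om when the stem ends in a nasal (*dekurem*, *zukmun*, *zesem*); -i when the stem ends in a non-nasal consonant (*keztop*, *oej*, *nezaz*).
*noerim*: final consonant = /m/, a nasal → -om → *noerimom*.
*vubufup* — final consonant /p/ (non-nasal) → -i → *vubufupi*.

noerimom, vubufupi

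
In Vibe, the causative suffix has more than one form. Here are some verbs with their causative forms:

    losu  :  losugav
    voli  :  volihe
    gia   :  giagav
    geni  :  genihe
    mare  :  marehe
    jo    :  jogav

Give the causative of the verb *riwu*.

riwugav

The alternation tracks the last vowel of the stem — -he when the last vowel of the stem is a front vowel (*voli*, *geni*, *mare*); -gav when the last vowel of the stem is a back vowel (*losu*, *gia*, *jo*).
*riwu*: last vowel = /u/, a back vowel → -gav → *riwugav*.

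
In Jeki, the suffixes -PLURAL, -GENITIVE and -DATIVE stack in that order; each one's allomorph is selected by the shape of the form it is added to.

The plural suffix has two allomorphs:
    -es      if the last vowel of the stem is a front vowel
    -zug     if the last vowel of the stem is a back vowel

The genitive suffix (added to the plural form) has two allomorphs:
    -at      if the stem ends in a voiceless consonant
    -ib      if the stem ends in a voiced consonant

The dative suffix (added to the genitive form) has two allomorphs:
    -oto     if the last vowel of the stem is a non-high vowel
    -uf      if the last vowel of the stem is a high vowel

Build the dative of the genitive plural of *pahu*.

Since the last vowel of *pahu* is /u/ (a back vowel), it takes -zug, giving *pahuzug*.
Since the final consonant of the plural form *pahuzug* is /g/ (voiced), it takes -ib, giving *pahuzugib*.
Since the last vowel of the genitive form *pahuzugib* is /i/ (a high vowel), it takes -uf, giving *pahuzugibuf*.

pahuzugibuf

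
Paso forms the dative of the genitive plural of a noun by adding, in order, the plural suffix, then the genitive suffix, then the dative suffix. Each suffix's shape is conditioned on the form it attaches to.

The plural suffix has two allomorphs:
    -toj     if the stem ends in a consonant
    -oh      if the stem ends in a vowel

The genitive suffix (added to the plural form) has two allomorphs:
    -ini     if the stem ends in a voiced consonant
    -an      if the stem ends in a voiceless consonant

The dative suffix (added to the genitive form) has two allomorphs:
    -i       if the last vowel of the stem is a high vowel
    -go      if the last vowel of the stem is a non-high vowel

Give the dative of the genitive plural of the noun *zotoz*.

zotoztojinii

*zotoz* — final sound /z/ (a consonant) → -toj → *zotoztoj*.
The plural form *zotoztoj* — final consonant /j/ (voiced) → -ini → *zotoztojini*.
The genitive form *zotoztojini*: last vowel = /i/, a high vowel → -i → *zotoztojinii*.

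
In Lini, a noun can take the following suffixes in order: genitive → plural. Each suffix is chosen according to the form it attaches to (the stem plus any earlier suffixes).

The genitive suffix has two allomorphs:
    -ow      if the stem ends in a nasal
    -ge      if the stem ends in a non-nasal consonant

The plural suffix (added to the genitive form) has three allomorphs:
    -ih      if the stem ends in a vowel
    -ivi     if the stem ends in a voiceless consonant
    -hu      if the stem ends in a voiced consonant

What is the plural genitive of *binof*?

binofgeih

The final consonant of *binof* is /f/, which is non-nasal, so the genitive suffix is -ge, giving *binofge*.
The genitive form *binofge*: final sound = /e/, a vowel → -ih → *binofgeih*.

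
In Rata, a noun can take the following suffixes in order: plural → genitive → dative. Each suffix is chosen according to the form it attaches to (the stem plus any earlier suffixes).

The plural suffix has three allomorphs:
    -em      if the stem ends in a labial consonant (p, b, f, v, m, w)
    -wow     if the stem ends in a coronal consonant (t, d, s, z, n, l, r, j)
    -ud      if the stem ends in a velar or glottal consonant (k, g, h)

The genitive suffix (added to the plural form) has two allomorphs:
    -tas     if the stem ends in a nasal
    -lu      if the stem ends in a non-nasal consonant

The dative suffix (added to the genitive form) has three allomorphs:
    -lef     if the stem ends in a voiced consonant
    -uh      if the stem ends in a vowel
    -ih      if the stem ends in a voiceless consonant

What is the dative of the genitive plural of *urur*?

Since the final consonant of *urur* is /r/ (coronal), it takes -wow, giving *ururwow*.
The final consonant of the plural form *ururwow* is /w/, which is non-nasal, so the genitive suffix is -lu, giving *ururwowlu*.
The final sound of the genitive form *ururwowlu* is /u/, which is a vowel, so the dative suffix is -uh, giving *ururwowluuh*.

ururwowluuh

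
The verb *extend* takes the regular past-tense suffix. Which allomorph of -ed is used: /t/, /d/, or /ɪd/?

The stem *extend* ends in /t/ or /d/.
The -ed suffix is realized as /ɪd/ after /t, d/; as /t/ after other voiceless consonants; and as /d/ after other voiced sounds.
So -ed on *extend* is pronounced /ɪd/.

/ɪd/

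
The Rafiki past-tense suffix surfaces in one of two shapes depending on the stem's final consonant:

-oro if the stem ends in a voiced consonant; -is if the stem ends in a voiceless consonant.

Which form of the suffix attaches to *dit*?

-is

*dit* — final consonant /t/ (voiceless) → -is.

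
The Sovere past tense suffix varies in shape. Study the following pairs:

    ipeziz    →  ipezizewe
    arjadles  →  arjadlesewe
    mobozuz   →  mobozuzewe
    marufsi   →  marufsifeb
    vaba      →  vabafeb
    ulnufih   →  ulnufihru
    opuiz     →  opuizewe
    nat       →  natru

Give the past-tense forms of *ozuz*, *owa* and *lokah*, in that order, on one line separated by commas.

The suffix is conditioned by the final sound: -ewe when the stem ends in a sibilant (*ipeziz*, *arjadles*, *mobozuz*, *opuiz*); -ru when the stem ends in a non-sibilant consonant (*ulnufih*, *nat*); -feb when the stem ends in a vowel (*marufsi*, *vaba*).
*ozuz* — final sound /z/ (a sibilant) → -ewe → *ozuzewe*.
*owa*: final sound = /a/, a vowel → -feb → *owafeb*.
The final sound of *lokah* is /h/, which is a non-sibilant consonant, so the suffix is -ru, giving *lokahru*.

ozuzewe, owafeb, lokahru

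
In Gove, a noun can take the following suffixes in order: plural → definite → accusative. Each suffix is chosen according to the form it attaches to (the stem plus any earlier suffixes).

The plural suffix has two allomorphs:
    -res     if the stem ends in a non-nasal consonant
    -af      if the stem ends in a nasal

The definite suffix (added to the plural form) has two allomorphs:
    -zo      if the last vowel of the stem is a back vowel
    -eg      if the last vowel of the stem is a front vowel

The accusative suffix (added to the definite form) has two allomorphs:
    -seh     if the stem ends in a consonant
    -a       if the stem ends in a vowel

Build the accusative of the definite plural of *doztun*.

doztunafzoa

*doztun* — final consonant /n/ (a nasal) → -af → *doztunaf*.
The plural form *doztunaf*: last vowel = /a/, a back vowel → -zo → *doztunafzo*.
The definite form *doztunafzo*: final sound = /o/, a vowel → -a → *doztunafzoa*.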